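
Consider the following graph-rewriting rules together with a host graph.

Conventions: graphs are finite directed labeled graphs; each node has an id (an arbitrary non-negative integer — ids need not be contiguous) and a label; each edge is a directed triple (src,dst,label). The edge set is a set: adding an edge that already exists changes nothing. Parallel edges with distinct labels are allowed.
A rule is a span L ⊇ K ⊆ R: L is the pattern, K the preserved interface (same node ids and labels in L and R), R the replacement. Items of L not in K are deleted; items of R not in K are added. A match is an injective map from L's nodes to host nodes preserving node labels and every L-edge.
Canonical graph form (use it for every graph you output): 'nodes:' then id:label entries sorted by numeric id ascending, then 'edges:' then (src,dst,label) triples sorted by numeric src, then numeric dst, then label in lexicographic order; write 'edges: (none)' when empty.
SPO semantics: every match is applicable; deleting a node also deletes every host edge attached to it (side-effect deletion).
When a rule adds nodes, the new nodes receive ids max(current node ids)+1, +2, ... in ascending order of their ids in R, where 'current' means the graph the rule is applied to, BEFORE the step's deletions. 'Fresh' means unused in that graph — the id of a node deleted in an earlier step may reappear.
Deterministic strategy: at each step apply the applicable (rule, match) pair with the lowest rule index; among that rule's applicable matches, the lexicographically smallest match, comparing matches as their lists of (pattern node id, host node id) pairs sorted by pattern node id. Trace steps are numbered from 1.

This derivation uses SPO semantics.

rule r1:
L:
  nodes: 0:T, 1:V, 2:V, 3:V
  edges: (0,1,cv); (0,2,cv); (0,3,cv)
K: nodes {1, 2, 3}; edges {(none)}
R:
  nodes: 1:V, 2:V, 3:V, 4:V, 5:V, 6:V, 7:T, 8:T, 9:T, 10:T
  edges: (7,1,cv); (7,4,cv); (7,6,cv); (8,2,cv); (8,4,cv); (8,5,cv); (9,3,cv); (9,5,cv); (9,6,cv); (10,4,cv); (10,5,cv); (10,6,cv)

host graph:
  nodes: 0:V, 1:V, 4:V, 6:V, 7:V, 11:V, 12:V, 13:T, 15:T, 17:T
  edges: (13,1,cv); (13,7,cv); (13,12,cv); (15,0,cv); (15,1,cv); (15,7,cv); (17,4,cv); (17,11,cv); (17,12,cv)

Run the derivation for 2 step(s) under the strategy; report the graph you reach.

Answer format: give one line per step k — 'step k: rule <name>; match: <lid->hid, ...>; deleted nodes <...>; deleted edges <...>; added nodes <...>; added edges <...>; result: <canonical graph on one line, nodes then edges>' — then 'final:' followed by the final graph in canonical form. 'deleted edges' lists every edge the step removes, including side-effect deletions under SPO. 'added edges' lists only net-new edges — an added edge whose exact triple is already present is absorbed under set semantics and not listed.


step 1: rule r1; match: 0->13, 1->1, 2->7, 3->12; deleted nodes 13; deleted edges (13,1,cv); (13,7,cv); (13,12,cv); added nodes 18, 19, 20, 21, 22, 23, 24; added edges (21,1,cv); (21,18,cv); (21,20,cv); (22,7,cv); (22,18,cv); (22,19,cv); (23,12,cv); (23,19,cv); (23,20,cv); (24,18,cv); (24,19,cv); (24,20,cv); result: nodes: 0:V, 1:V, 4:V, 6:V, 7:V, 11:V, 12:V, 15:T, 17:T, 18:V, 19:V, 20:V, 21:T, 22:T, 23:T, 24:T edges: (15,0,cv); (15,1,cv); (15,7,cv); (17,4,cv); (17,11,cv); (17,12,cv); (21,1,cv); (21,18,cv); (21,20,cv); (22,7,cv); (22,18,cv); (22,19,cv); (23,12,cv); (23,19,cv); (23,20,cv); (24,18,cv); (24,19,cv); (24,20,cv)
step 2: rule r1; match: 0->15, 1->0, 2->1, 3->7; deleted nodes 15; deleted edges (15,0,cv); (15,1,cv); (15,7,cv); added nodes 25, 26, 27, 28, 29, 30, 31; added edges (28,0,cv); (28,25,cv); (28,27,cv); (29,1,cv); (29,25,cv); (29,26,cv); (30,7,cv); (30,26,cv); (30,27,cv); (31,25,cv); (31,26,cv); (31,27,cv); result: nodes: 0:V, 1:V, 4:V, 6:V, 7:V, 11:V, 12:V, 17:T, 18:V, 19:V, 20:V, 21:T, 22:T, 23:T, 24:T, 25:V, 26:V, 27:V, 28:T, 29:T, 30:T, 31:T edges: (17,4,cv); (17,11,cv); (17,12,cv); (21,1,cv); (21,18,cv); (21,20,cv); (22,7,cv); (22,18,cv); (22,19,cv); (23,12,cv); (23,19,cv); (23,20,cv); (24,18,cv); (24,19,cv); (24,20,cv); (28,0,cv); (28,25,cv); (28,27,cv); (29,1,cv); (29,25,cv); (29,26,cv); (30,7,cv); (30,26,cv); (30,27,cv); (31,25,cv); (31,26,cv); (31,27,cv)
final:
nodes: 0:V, 1:V, 4:V, 6:V, 7:V, 11:V, 12:V, 17:T, 18:V, 19:V, 20:V, 21:T, 22:T, 23:T, 24:T, 25:V, 26:V, 27:V, 28:T, 29:T, 30:T, 31:T
edges: (17,4,cv); (17,11,cv); (17,12,cv); (21,1,cv); (21,18,cv); (21,20,cv); (22,7,cv); (22,18,cv); (22,19,cv); (23,12,cv); (23,19,cv); (23,20,cv); (24,18,cv); (24,19,cv); (24,20,cv); (28,0,cv); (28,25,cv); (28,27,cv); (29,1,cv); (29,25,cv); (29,26,cv); (30,7,cv); (30,26,cv); (30,27,cv); (31,25,cv); (31,26,cv); (31,27,cv)


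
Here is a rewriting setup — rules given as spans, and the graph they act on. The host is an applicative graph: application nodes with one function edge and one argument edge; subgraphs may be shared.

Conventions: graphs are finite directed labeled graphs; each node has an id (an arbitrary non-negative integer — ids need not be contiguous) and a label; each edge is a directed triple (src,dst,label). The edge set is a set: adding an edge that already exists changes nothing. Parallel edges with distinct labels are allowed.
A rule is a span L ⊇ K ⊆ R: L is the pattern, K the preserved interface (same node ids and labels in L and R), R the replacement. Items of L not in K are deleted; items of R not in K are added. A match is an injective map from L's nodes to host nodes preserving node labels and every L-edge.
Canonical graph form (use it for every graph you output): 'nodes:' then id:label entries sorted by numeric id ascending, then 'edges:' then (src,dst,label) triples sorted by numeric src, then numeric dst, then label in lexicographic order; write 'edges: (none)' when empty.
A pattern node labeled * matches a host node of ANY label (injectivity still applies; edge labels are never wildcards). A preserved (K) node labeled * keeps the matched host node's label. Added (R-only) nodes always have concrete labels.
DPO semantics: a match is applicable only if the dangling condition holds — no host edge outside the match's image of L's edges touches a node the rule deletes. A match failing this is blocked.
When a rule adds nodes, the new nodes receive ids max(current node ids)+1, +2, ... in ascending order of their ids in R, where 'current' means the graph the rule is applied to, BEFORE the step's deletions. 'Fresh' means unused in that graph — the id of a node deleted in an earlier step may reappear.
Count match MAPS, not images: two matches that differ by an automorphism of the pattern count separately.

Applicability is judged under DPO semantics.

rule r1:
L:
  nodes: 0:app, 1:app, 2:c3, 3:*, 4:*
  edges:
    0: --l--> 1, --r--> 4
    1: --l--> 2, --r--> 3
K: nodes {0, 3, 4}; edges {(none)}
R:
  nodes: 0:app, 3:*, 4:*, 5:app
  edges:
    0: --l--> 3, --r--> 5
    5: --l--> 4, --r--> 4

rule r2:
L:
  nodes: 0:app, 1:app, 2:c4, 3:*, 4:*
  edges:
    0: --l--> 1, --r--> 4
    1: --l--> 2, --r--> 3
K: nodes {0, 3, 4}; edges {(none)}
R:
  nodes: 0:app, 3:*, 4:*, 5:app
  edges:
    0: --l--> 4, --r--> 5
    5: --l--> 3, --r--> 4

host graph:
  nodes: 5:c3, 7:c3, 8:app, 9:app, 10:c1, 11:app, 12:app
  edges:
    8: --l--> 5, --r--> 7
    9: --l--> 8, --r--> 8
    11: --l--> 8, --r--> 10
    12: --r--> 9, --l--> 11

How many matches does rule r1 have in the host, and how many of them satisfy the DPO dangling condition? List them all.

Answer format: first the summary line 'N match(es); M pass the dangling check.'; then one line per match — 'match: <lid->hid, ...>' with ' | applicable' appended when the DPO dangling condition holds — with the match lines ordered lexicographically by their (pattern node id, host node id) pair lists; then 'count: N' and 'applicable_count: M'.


1 match(es); 0 pass the dangling check.
match: 0->11, 1->8, 2->5, 3->7, 4->10
count: 1
applicable_count: 0


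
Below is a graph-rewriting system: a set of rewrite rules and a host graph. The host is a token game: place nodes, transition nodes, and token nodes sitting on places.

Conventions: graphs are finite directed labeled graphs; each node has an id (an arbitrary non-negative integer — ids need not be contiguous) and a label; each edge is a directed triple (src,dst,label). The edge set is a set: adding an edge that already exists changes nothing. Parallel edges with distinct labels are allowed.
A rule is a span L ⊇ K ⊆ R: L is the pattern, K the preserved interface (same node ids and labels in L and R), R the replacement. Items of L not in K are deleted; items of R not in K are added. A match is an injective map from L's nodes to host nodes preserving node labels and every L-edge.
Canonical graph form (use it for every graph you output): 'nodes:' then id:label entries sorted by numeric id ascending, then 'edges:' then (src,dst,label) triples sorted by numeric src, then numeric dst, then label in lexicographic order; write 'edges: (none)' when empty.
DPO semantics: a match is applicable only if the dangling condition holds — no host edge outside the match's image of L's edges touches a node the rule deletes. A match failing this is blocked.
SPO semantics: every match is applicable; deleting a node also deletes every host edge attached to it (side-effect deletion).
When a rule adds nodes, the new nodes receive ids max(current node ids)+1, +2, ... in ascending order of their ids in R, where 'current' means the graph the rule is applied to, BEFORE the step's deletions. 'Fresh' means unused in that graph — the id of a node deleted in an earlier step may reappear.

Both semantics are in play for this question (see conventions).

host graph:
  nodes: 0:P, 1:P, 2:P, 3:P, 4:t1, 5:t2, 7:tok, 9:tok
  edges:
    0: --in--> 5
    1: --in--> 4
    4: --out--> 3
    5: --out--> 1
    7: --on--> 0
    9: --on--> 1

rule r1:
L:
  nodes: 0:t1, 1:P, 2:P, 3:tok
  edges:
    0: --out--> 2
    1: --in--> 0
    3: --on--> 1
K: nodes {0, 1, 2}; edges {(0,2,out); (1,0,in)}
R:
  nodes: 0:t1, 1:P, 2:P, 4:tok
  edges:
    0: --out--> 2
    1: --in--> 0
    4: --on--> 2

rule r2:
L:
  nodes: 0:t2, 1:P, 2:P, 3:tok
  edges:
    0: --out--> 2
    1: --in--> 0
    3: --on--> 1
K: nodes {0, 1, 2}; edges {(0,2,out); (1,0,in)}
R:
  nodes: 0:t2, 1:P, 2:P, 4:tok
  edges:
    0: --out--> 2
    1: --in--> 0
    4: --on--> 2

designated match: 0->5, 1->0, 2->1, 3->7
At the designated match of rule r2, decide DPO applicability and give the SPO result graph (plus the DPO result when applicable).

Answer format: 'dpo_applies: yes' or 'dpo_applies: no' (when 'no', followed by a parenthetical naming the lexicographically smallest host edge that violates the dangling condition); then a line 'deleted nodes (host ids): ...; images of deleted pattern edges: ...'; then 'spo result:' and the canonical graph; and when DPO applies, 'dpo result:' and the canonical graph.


dpo_applies: yes
deleted nodes (host ids): 7; images of deleted pattern edges: (7,0,on)
spo result:
nodes: 0:P, 1:P, 2:P, 3:P, 4:t1, 5:t2, 9:tok, 10:tok
edges: (0,5,in); (1,4,in); (4,3,out); (5,1,out); (9,1,on); (10,1,on)
dpo result:
nodes: 0:P, 1:P, 2:P, 3:P, 4:t1, 5:t2, 9:tok, 10:tok
edges: (0,5,in); (1,4,in); (4,3,out); (5,1,out); (9,1,on); (10,1,on)


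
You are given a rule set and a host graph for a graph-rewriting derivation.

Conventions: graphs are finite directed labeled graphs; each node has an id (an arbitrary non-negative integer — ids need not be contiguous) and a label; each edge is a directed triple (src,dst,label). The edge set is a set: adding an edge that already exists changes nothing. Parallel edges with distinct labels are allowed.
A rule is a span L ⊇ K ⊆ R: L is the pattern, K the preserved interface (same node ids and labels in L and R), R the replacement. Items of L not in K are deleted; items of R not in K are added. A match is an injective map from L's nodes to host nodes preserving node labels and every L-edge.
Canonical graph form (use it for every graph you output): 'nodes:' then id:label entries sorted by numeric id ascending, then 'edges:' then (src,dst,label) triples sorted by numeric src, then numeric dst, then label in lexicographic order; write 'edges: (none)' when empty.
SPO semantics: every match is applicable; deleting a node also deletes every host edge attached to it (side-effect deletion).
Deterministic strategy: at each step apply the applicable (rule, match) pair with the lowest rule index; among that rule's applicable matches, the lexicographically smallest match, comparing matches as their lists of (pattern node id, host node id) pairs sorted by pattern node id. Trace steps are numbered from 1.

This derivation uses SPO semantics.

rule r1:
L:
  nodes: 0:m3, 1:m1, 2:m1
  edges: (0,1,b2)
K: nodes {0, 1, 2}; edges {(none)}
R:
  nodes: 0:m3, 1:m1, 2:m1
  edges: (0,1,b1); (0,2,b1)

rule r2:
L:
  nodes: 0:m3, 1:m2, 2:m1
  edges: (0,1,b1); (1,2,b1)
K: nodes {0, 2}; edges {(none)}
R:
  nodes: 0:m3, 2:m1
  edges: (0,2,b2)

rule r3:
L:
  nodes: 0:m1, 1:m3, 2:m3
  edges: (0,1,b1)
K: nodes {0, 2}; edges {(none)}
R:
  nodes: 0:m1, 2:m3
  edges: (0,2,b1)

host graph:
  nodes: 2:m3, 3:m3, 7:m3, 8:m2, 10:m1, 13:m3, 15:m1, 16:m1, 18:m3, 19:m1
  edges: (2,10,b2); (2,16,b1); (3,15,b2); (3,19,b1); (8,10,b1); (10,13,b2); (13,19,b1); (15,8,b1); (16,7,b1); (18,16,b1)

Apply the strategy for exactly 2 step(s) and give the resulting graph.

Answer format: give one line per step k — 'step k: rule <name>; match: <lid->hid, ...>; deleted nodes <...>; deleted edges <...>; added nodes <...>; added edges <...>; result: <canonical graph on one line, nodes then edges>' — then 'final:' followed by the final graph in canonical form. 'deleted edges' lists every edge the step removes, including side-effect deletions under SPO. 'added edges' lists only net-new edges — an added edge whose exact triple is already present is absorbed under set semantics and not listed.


step 1: rule r1; match: 0->2, 1->10, 2->15; deleted nodes (none); deleted edges (2,10,b2); added nodes (none); added edges (2,10,b1); (2,15,b1); result: nodes: 2:m3, 3:m3, 7:m3, 8:m2, 10:m1, 13:m3, 15:m1, 16:m1, 18:m3, 19:m1 edges: (2,10,b1); (2,15,b1); (2,16,b1); (3,15,b2); (3,19,b1); (8,10,b1); (10,13,b2); (13,19,b1); (15,8,b1); (16,7,b1); (18,16,b1)
step 2: rule r1; match: 0->3, 1->15, 2->10; deleted nodes (none); deleted edges (3,15,b2); added nodes (none); added edges (3,10,b1); (3,15,b1); result: nodes: 2:m3, 3:m3, 7:m3, 8:m2, 10:m1, 13:m3, 15:m1, 16:m1, 18:m3, 19:m1 edges: (2,10,b1); (2,15,b1); (2,16,b1); (3,10,b1); (3,15,b1); (3,19,b1); (8,10,b1); (10,13,b2); (13,19,b1); (15,8,b1); (16,7,b1); (18,16,b1)
final:
nodes: 2:m3, 3:m3, 7:m3, 8:m2, 10:m1, 13:m3, 15:m1, 16:m1, 18:m3, 19:m1
edges: (2,10,b1); (2,15,b1); (2,16,b1); (3,10,b1); (3,15,b1); (3,19,b1); (8,10,b1); (10,13,b2); (13,19,b1); (15,8,b1); (16,7,b1); (18,16,b1)


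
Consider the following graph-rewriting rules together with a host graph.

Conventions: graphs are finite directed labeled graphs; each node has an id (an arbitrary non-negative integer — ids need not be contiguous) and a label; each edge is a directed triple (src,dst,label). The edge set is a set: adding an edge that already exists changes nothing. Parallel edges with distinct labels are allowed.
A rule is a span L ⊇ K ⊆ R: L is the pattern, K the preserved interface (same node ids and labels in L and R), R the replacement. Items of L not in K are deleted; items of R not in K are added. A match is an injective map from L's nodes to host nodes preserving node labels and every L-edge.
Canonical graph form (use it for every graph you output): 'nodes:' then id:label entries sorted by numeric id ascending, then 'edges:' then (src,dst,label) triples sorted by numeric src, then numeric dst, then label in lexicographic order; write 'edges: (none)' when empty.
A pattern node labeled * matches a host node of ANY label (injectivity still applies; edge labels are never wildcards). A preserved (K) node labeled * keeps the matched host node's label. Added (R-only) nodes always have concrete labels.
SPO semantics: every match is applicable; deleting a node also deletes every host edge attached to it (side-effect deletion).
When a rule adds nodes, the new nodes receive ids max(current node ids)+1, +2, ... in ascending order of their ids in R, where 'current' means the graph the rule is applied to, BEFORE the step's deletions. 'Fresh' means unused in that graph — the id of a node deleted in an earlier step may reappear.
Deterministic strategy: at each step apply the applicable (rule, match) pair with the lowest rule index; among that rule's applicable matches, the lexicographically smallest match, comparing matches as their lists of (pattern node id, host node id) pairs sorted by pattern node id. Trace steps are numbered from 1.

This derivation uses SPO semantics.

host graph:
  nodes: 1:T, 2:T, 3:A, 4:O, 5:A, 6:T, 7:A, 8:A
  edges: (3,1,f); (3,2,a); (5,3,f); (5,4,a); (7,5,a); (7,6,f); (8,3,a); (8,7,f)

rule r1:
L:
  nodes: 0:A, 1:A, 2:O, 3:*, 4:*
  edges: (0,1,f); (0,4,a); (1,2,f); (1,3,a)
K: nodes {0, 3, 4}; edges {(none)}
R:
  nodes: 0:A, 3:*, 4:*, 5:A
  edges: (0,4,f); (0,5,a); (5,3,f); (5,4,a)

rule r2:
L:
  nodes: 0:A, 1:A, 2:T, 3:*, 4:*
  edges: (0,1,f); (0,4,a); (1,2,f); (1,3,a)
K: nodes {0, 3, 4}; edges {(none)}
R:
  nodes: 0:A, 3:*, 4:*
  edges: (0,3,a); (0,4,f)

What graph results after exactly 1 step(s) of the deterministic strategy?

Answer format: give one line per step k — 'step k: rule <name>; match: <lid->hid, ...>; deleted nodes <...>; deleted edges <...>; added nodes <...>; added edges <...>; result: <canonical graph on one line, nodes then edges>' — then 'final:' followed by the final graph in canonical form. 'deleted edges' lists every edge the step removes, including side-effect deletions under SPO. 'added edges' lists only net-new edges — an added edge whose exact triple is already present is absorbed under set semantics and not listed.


step 1: rule r2; match: 0->5, 1->3, 2->1, 3->2, 4->4; deleted nodes 1, 3; deleted edges (3,1,f); (3,2,a); (5,3,f); (5,4,a); (8,3,a); added nodes (none); added edges (5,2,a); (5,4,f); result: nodes: 2:T, 4:O, 5:A, 6:T, 7:A, 8:A edges: (5,2,a); (5,4,f); (7,5,a); (7,6,f); (8,7,f)
final:
nodes: 2:T, 4:O, 5:A, 6:T, 7:A, 8:A
edges: (5,2,a); (5,4,f); (7,5,a); (7,6,f); (8,7,f)


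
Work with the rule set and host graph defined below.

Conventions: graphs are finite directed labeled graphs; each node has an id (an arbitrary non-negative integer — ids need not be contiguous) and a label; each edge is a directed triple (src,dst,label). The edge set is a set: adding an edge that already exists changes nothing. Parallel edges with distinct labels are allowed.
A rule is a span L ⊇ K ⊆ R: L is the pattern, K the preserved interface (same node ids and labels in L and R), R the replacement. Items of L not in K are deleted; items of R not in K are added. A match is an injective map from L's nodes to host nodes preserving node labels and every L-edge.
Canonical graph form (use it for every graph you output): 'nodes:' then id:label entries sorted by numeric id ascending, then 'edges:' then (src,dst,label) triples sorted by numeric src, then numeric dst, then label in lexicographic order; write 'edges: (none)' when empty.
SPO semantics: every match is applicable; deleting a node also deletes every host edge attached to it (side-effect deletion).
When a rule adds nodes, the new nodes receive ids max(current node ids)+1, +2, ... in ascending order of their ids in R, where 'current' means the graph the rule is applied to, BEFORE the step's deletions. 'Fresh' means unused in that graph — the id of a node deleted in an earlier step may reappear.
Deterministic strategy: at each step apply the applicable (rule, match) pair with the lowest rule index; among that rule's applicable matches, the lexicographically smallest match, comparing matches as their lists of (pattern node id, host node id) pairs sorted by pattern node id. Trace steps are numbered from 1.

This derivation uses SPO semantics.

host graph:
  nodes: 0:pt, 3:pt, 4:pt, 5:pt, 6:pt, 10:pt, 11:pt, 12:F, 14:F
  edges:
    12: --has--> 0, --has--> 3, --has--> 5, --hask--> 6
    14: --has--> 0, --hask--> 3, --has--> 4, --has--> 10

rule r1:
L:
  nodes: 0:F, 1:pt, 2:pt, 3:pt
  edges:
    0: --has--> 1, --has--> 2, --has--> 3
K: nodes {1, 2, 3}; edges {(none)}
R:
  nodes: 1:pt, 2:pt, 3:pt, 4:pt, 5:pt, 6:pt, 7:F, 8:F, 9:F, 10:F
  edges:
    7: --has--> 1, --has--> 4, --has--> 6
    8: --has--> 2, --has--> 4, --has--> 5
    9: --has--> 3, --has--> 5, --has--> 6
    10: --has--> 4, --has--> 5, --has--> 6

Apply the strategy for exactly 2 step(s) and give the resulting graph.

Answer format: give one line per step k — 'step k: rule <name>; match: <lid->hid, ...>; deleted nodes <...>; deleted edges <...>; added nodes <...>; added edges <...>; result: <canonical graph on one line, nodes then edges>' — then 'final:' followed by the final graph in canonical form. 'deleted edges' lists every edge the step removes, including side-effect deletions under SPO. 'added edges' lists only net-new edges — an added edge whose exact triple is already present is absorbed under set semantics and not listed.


step 1: rule r1; match: 0->12, 1->0, 2->3, 3->5; deleted nodes 12; deleted edges (12,0,has); (12,3,has); (12,5,has); (12,6,hask); added nodes 15, 16, 17, 18, 19, 20, 21; added edges (18,0,has); (18,15,has); (18,17,has); (19,3,has); (19,15,has); (19,16,has); (20,5,has); (20,16,has); (20,17,has); (21,15,has); (21,16,has); (21,17,has); result: nodes: 0:pt, 3:pt, 4:pt, 5:pt, 6:pt, 10:pt, 11:pt, 14:F, 15:pt, 16:pt, 17:pt, 18:F, 19:F, 20:F, 21:F edges: (14,0,has); (14,3,hask); (14,4,has); (14,10,has); (18,0,has); (18,15,has); (18,17,has); (19,3,has); (19,15,has); (19,16,has); (20,5,has); (20,16,has); (20,17,has); (21,15,has); (21,16,has); (21,17,has)
step 2: rule r1; match: 0->14, 1->0, 2->4, 3->10; deleted nodes 14; deleted edges (14,0,has); (14,3,hask); (14,4,has); (14,10,has); added nodes 22, 23, 24, 25, 26, 27, 28; added edges (25,0,has); (25,22,has); (25,24,has); (26,4,has); (26,22,has); (26,23,has); (27,10,has); (27,23,has); (27,24,has); (28,22,has); (28,23,has); (28,24,has); result: nodes: 0:pt, 3:pt, 4:pt, 5:pt, 6:pt, 10:pt, 11:pt, 15:pt, 16:pt, 17:pt, 18:F, 19:F, 20:F, 21:F, 22:pt, 23:pt, 24:pt, 25:F, 26:F, 27:F, 28:F edges: (18,0,has); (18,15,has); (18,17,has); (19,3,has); (19,15,has); (19,16,has); (20,5,has); (20,16,has); (20,17,has); (21,15,has); (21,16,has); (21,17,has); (25,0,has); (25,22,has); (25,24,has); (26,4,has); (26,22,has); (26,23,has); (27,10,has); (27,23,has); (27,24,has); (28,22,has); (28,23,has); (28,24,has)
final:
nodes: 0:pt, 3:pt, 4:pt, 5:pt, 6:pt, 10:pt, 11:pt, 15:pt, 16:pt, 17:pt, 18:F, 19:F, 20:F, 21:F, 22:pt, 23:pt, 24:pt, 25:F, 26:F, 27:F, 28:F
edges: (18,0,has); (18,15,has); (18,17,has); (19,3,has); (19,15,has); (19,16,has); (20,5,has); (20,16,has); (20,17,has); (21,15,has); (21,16,has); (21,17,has); (25,0,has); (25,22,has); (25,24,has); (26,4,has); (26,22,has); (26,23,has); (27,10,has); (27,23,has); (27,24,has); (28,22,has); (28,23,has); (28,24,has)


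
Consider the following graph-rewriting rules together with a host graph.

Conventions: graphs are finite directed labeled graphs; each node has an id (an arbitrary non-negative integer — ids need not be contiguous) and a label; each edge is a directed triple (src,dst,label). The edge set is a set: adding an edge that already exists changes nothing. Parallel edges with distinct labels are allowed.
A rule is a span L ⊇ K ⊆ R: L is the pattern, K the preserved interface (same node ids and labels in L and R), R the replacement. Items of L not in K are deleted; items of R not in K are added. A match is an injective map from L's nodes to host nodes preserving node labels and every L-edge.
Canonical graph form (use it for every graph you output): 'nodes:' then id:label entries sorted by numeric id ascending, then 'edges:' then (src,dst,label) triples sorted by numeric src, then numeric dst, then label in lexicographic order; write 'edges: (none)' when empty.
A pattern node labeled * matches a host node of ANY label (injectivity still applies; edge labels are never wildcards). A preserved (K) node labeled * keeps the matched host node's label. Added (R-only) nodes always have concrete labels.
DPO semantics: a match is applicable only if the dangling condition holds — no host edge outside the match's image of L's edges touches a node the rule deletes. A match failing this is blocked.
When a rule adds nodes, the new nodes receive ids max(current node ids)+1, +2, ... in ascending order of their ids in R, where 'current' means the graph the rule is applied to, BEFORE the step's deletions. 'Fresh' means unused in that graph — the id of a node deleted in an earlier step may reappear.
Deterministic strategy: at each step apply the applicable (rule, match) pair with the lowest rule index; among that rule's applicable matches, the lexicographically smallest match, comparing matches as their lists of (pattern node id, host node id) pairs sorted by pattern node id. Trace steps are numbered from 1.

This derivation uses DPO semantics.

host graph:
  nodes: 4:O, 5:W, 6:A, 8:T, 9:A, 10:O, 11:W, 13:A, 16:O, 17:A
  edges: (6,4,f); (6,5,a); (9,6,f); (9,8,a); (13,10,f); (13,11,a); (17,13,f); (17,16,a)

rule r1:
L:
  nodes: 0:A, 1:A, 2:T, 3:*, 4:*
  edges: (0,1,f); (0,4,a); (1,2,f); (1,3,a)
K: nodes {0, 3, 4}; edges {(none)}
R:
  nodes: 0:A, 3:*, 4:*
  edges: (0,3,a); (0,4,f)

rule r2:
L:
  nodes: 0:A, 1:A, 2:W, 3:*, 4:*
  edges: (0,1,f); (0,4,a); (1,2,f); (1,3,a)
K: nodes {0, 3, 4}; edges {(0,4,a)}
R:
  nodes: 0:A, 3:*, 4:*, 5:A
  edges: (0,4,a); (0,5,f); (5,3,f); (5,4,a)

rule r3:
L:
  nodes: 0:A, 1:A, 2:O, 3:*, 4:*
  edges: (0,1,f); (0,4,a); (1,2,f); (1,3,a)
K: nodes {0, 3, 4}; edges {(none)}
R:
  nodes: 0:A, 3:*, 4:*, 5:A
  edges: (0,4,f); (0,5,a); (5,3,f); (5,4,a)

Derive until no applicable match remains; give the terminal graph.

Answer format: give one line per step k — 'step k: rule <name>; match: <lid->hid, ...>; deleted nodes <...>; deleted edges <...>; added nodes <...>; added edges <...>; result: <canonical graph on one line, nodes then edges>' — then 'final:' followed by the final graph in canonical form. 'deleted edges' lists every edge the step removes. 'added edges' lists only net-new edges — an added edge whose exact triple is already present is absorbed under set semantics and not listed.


step 1: rule r3; match: 0->9, 1->6, 2->4, 3->5, 4->8; deleted nodes 4, 6; deleted edges (6,4,f); (6,5,a); (9,6,f); (9,8,a); added nodes 18; added edges (9,8,f); (9,18,a); (18,5,f); (18,8,a); result: nodes: 5:W, 8:T, 9:A, 10:O, 11:W, 13:A, 16:O, 17:A, 18:A edges: (9,8,f); (9,18,a); (13,10,f); (13,11,a); (17,13,f); (17,16,a); (18,5,f); (18,8,a)
step 2: rule r3; match: 0->17, 1->13, 2->10, 3->11, 4->16; deleted nodes 10, 13; deleted edges (13,10,f); (13,11,a); (17,13,f); (17,16,a); added nodes 19; added edges (17,16,f); (17,19,a); (19,11,f); (19,16,a); result: nodes: 5:W, 8:T, 9:A, 11:W, 16:O, 17:A, 18:A, 19:A edges: (9,8,f); (9,18,a); (17,16,f); (17,19,a); (18,5,f); (18,8,a); (19,11,f); (19,16,a)
final:
nodes: 5:W, 8:T, 9:A, 11:W, 16:O, 17:A, 18:A, 19:A
edges: (9,8,f); (9,18,a); (17,16,f); (17,19,a); (18,5,f); (18,8,a); (19,11,f); (19,16,a)


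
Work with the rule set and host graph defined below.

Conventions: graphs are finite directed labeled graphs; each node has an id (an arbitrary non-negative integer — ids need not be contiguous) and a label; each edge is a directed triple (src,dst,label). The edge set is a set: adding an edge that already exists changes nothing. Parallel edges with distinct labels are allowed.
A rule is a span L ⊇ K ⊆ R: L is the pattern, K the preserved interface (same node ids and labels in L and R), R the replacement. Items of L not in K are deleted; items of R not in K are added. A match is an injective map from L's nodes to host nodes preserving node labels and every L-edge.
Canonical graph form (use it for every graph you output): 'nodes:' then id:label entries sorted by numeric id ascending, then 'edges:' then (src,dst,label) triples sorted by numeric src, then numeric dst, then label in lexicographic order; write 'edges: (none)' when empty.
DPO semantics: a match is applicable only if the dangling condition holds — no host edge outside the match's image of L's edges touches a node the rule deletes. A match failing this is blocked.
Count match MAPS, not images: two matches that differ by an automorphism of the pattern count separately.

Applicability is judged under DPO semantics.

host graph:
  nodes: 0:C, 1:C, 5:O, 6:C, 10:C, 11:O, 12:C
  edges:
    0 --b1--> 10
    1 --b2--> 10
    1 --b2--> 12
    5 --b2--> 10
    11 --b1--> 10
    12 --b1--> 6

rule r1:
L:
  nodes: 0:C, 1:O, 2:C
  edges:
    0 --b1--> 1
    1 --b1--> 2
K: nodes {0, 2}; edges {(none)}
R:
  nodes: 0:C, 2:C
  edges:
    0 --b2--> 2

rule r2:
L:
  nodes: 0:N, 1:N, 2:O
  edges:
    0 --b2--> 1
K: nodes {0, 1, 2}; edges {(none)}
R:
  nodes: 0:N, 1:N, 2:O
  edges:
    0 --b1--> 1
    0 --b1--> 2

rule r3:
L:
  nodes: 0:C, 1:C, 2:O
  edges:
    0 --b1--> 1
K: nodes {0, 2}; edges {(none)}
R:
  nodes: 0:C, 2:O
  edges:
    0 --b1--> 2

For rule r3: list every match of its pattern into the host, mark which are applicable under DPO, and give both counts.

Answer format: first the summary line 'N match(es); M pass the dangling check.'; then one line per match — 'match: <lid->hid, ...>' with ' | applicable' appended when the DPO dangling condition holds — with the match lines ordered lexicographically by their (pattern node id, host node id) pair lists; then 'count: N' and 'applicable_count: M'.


4 match(es); 2 pass the dangling check.
match: 0->0, 1->10, 2->5
match: 0->0, 1->10, 2->11
match: 0->12, 1->6, 2->5 | applicable
match: 0->12, 1->6, 2->11 | applicable
count: 4
applicable_count: 2


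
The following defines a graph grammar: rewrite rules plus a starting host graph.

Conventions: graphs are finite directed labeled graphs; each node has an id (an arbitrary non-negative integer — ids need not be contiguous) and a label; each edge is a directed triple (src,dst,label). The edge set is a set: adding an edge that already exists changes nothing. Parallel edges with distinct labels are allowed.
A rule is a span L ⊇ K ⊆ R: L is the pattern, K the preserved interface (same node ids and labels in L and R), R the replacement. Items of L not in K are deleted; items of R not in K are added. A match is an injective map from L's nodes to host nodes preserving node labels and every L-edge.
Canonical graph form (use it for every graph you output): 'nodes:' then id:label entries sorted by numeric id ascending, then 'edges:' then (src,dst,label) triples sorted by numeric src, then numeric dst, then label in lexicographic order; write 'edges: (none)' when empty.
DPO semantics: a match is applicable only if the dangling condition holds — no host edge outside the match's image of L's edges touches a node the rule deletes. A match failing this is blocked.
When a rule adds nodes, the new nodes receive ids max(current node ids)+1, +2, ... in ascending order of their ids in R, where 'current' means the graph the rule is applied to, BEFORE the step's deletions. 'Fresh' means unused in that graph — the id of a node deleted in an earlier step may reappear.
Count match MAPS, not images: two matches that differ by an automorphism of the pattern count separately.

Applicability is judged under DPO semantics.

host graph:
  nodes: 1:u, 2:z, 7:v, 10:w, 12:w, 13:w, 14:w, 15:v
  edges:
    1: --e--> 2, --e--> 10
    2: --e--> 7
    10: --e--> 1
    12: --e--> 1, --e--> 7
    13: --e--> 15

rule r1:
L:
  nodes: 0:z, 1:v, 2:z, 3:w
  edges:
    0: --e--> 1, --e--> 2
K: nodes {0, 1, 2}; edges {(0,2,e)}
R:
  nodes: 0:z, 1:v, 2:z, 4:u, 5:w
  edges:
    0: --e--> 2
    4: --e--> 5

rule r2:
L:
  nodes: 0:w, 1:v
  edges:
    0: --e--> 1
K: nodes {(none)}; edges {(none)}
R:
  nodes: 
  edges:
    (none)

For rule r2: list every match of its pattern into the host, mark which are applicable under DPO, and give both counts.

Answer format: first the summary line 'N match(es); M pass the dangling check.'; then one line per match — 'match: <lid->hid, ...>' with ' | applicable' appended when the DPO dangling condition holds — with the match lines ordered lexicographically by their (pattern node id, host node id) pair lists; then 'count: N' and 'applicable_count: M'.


2 match(es); 1 pass the dangling check.
match: 0->12, 1->7
match: 0->13, 1->15 | applicable
count: 2
applicable_count: 1


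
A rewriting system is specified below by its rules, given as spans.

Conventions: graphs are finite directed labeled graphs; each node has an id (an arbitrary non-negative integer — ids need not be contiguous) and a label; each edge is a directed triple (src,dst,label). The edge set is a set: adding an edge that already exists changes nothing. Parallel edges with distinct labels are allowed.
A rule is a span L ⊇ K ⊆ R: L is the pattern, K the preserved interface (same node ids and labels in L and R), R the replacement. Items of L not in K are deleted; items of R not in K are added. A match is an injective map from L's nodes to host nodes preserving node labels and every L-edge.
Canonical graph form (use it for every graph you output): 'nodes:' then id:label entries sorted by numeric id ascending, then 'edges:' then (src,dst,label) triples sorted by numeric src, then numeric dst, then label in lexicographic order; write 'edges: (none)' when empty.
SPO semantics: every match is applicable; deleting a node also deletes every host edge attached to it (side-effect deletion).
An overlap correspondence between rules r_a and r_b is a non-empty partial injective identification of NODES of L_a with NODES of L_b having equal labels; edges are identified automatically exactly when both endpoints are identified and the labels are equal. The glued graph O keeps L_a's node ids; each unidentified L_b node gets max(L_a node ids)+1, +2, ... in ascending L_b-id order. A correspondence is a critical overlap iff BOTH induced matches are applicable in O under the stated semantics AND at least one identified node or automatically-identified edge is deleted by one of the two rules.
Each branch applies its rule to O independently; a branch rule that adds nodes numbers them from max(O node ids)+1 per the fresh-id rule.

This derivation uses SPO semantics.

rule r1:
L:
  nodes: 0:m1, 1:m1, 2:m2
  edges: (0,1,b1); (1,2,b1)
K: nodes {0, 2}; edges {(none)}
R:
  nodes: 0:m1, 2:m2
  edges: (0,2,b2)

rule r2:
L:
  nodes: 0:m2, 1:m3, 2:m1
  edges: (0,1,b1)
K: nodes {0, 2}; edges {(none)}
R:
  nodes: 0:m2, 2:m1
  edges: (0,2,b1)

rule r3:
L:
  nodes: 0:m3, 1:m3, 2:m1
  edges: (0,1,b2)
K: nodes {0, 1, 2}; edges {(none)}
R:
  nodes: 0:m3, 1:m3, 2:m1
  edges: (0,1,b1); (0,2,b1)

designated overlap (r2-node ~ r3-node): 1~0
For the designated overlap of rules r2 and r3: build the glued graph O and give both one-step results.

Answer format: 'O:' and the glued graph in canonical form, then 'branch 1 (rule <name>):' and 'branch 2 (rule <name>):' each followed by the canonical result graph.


O:
nodes: 0:m2, 1:m3, 2:m1, 3:m3, 4:m1
edges: (0,1,b1); (1,3,b2)
branch 1 (rule r2):
nodes: 0:m2, 2:m1, 3:m3, 4:m1
edges: (0,2,b1)
branch 2 (rule r3):
nodes: 0:m2, 1:m3, 2:m1, 3:m3, 4:m1
edges: (0,1,b1); (1,3,b1); (1,4,b1)


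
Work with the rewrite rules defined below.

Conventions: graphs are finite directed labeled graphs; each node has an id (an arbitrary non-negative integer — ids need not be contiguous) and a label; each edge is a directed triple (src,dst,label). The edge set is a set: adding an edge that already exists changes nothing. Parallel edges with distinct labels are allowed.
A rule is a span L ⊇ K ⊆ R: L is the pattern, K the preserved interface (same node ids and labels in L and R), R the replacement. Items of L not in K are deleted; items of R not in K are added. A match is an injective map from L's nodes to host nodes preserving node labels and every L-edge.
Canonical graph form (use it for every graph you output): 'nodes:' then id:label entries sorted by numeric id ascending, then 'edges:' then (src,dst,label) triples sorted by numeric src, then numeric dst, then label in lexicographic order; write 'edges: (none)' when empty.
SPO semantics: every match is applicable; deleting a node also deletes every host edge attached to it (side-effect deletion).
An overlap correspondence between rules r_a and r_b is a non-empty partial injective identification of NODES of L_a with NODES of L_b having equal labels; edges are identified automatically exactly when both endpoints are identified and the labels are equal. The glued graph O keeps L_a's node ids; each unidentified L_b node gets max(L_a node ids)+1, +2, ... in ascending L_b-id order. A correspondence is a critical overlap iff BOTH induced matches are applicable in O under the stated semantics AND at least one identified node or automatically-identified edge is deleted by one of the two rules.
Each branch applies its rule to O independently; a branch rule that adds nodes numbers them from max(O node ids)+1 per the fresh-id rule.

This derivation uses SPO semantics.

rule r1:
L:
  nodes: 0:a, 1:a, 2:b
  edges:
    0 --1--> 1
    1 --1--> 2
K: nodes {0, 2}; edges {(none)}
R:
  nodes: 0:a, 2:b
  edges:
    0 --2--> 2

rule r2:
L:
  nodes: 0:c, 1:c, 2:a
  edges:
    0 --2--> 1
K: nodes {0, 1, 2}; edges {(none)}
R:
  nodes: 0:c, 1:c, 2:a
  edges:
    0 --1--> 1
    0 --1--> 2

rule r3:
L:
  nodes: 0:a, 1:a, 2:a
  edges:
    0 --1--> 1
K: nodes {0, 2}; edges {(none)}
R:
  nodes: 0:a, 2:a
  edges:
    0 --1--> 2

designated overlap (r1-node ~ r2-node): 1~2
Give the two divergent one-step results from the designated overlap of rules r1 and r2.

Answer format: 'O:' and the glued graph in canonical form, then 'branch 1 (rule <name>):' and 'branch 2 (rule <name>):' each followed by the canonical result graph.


O:
nodes: 0:a, 1:a, 2:b, 3:c, 4:c
edges: (0,1,1); (1,2,1); (3,4,2)
branch 1 (rule r1):
nodes: 0:a, 2:b, 3:c, 4:c
edges: (0,2,2); (3,4,2)
branch 2 (rule r2):
nodes: 0:a, 1:a, 2:b, 3:c, 4:c
edges: (0,1,1); (1,2,1); (3,1,1); (3,4,1)


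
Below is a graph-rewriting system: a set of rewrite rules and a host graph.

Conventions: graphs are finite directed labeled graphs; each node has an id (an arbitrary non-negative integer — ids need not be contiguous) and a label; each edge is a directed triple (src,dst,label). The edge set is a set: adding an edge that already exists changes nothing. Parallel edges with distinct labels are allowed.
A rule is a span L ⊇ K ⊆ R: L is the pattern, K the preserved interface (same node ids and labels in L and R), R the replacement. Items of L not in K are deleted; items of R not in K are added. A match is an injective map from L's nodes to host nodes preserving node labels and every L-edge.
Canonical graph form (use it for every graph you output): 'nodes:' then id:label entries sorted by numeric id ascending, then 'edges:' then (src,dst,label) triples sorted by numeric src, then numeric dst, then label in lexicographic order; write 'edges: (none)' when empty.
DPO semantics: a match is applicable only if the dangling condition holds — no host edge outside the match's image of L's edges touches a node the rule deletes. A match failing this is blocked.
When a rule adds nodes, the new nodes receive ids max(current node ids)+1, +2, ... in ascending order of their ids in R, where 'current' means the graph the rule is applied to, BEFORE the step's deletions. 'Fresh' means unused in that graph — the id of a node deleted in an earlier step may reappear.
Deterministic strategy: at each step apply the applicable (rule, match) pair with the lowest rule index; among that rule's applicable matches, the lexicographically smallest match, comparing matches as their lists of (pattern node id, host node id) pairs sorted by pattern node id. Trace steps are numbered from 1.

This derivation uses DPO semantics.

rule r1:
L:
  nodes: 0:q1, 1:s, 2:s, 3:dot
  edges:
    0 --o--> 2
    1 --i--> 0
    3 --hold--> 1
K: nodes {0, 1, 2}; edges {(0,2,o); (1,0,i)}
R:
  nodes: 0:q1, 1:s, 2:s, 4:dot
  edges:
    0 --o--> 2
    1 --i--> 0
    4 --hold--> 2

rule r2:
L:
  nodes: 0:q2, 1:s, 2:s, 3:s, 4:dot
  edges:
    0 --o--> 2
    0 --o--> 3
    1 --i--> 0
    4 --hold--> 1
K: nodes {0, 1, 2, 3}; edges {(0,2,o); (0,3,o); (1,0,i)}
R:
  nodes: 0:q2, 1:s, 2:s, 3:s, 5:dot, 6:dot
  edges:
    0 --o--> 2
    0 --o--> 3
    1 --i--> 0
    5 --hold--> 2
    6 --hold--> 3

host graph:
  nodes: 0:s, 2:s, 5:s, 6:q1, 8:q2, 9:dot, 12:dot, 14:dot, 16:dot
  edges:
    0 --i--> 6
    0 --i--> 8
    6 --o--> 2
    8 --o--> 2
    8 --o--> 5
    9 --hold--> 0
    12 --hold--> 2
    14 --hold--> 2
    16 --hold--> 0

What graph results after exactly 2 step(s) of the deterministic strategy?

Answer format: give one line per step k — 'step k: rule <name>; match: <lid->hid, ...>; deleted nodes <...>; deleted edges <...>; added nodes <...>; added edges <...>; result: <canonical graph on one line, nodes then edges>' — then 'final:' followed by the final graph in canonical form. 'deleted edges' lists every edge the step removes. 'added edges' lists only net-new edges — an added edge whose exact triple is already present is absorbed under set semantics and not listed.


step 1: rule r1; match: 0->6, 1->0, 2->2, 3->9; deleted nodes 9; deleted edges (9,0,hold); added nodes 17; added edges (17,2,hold); result: nodes: 0:s, 2:s, 5:s, 6:q1, 8:q2, 12:dot, 14:dot, 16:dot, 17:dot edges: (0,6,i); (0,8,i); (6,2,o); (8,2,o); (8,5,o); (12,2,hold); (14,2,hold); (16,0,hold); (17,2,hold)
step 2: rule r1; match: 0->6, 1->0, 2->2, 3->16; deleted nodes 16; deleted edges (16,0,hold); added nodes 18; added edges (18,2,hold); result: nodes: 0:s, 2:s, 5:s, 6:q1, 8:q2, 12:dot, 14:dot, 17:dot, 18:dot edges: (0,6,i); (0,8,i); (6,2,o); (8,2,o); (8,5,o); (12,2,hold); (14,2,hold); (17,2,hold); (18,2,hold)
final:
nodes: 0:s, 2:s, 5:s, 6:q1, 8:q2, 12:dot, 14:dot, 17:dot, 18:dot
edges: (0,6,i); (0,8,i); (6,2,o); (8,2,o); (8,5,o); (12,2,hold); (14,2,hold); (17,2,hold); (18,2,hold)
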